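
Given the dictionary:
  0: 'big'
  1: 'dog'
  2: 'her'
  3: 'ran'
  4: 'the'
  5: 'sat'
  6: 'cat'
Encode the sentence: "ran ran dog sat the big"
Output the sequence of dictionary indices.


Look up each word in the dictionary:
  'ran' -> 3
  'ran' -> 3
  'dog' -> 1
  'sat' -> 5
  'the' -> 4
  'big' -> 0

Encoded: [3, 3, 1, 5, 4, 0]


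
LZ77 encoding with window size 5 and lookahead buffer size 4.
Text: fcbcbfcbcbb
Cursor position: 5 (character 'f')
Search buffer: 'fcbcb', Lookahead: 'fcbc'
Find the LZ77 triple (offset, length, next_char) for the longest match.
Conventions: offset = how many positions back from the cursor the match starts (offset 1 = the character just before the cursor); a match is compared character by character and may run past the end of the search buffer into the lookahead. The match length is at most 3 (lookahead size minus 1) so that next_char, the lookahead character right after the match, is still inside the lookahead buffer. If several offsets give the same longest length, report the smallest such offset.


Try each offset into the search buffer:
  offset=1 (pos 4, char 'b'): match length 0
  offset=2 (pos 3, char 'c'): match length 0
  offset=3 (pos 2, char 'b'): match length 0
  offset=4 (pos 1, char 'c'): match length 0
  offset=5 (pos 0, char 'f'): match length 3
Longest match has length 3 at offset 5.
next_char = character at position 5 + 3 = 8 -> 'c'

Best match: offset=5, length=3 (matching 'fcb' starting at position 0)
LZ77 triple: (5, 3, 'c')


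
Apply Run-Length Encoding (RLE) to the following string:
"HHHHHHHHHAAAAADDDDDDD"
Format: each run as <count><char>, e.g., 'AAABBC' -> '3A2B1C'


Scanning runs left to right:
  i=0: run of 'H' x 9 -> '9H'
  i=9: run of 'A' x 5 -> '5A'
  i=14: run of 'D' x 7 -> '7D'

RLE = 9H5A7D


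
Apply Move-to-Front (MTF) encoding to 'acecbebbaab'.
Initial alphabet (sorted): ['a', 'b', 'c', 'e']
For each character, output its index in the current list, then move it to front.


MTF encoding:
'a': index 0 in ['a', 'b', 'c', 'e'] -> ['a', 'b', 'c', 'e']
'c': index 2 in ['a', 'b', 'c', 'e'] -> ['c', 'a', 'b', 'e']
'e': index 3 in ['c', 'a', 'b', 'e'] -> ['e', 'c', 'a', 'b']
'c': index 1 in ['e', 'c', 'a', 'b'] -> ['c', 'e', 'a', 'b']
'b': index 3 in ['c', 'e', 'a', 'b'] -> ['b', 'c', 'e', 'a']
'e': index 2 in ['b', 'c', 'e', 'a'] -> ['e', 'b', 'c', 'a']
'b': index 1 in ['e', 'b', 'c', 'a'] -> ['b', 'e', 'c', 'a']
'b': index 0 in ['b', 'e', 'c', 'a'] -> ['b', 'e', 'c', 'a']
'a': index 3 in ['b', 'e', 'c', 'a'] -> ['a', 'b', 'e', 'c']
'a': index 0 in ['a', 'b', 'e', 'c'] -> ['a', 'b', 'e', 'c']
'b': index 1 in ['a', 'b', 'e', 'c'] -> ['b', 'a', 'e', 'c']


Output: [0, 2, 3, 1, 3, 2, 1, 0, 3, 0, 1]


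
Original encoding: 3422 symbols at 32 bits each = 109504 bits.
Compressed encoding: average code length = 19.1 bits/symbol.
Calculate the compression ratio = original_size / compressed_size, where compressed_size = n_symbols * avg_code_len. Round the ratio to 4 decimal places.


original_size = n_symbols * orig_bits = 3422 * 32 = 109504 bits
compressed_size = n_symbols * avg_code_len = 3422 * 19.1 = 65360.2 bits
ratio = original_size / compressed_size = 109504 / 65360.2 = 1.6754

Compression ratio = 1.6754


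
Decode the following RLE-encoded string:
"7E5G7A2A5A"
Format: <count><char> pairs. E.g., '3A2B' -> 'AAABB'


Expanding each <count><char> pair:
  7E -> 'EEEEEEE'
  5G -> 'GGGGG'
  7A -> 'AAAAAAA'
  2A -> 'AA'
  5A -> 'AAAAA'

Decoded = EEEEEEEGGGGGAAAAAAAAAAAAAA


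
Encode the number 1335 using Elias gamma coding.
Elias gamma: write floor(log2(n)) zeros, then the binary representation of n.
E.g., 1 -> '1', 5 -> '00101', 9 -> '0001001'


num_bits = floor(log2(1335)) + 1 = 11
leading_zeros = num_bits - 1 = 10
binary(1335) = 10100110111

Elias gamma(1335) = '0000000000' + '10100110111' = 000000000010100110111 (21 bits)


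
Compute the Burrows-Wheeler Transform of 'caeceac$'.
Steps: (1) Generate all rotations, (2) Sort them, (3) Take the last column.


Rotations (sorted):
  0: $caeceac -> last char: c
  1: ac$caece -> last char: e
  2: aeceac$c -> last char: c
  3: c$caecea -> last char: a
  4: caeceac$ -> last char: $
  5: ceac$cae -> last char: e
  6: eac$caec -> last char: c
  7: eceac$ca -> last char: a


BWT = ceca$eca


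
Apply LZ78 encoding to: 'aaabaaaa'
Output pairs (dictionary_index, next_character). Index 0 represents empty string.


LZ78 encoding steps:
Dictionary: {0: ''}
Step 1: w='' (idx 0), next='a' -> output (0, 'a'), add 'a' as idx 1
Step 2: w='a' (idx 1), next='a' -> output (1, 'a'), add 'aa' as idx 2
Step 3: w='' (idx 0), next='b' -> output (0, 'b'), add 'b' as idx 3
Step 4: w='aa' (idx 2), next='a' -> output (2, 'a'), add 'aaa' as idx 4
Step 5: w='a' (idx 1), end of input -> output (1, '')


Encoded: [(0, 'a'), (1, 'a'), (0, 'b'), (2, 'a'), (1, '')]


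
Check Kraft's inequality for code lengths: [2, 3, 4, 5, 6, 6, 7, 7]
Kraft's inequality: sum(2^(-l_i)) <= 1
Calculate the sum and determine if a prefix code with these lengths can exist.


Sum = 2^(-2) + 2^(-3) + 2^(-4) + 2^(-5) + 2^(-6) + 2^(-6) + 2^(-7) + 2^(-7)
    = 0.25 + 0.125 + 0.0625 + 0.03125 + 0.015625 + 0.015625 + 0.0078125 + 0.0078125
    = 66/128 = 0.515625
Since 0.515625 <= 1, Kraft's inequality IS satisfied.
A prefix code with these lengths CAN exist.

Kraft sum = 0.515625. Satisfied.


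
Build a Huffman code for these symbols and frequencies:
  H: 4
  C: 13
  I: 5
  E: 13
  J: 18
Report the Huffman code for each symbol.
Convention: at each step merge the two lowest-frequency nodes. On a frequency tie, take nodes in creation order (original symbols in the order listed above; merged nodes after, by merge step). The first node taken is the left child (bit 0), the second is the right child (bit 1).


Huffman tree construction:
Step 1: Merge H(4) + I(5) = 9
Step 2: Merge (H+I)(9) + C(13) = 22
Step 3: Merge E(13) + J(18) = 31
Step 4: Merge ((H+I)+C)(22) + (E+J)(31) = 53
Read each symbol's code off the tree from the root (left child = 0, right child = 1).

Codes:
  H: 000 (length 3)
  C: 01 (length 2)
  I: 001 (length 3)
  E: 10 (length 2)
  J: 11 (length 2)
Average code length: 115/53 = 2.1698 bits/symbol


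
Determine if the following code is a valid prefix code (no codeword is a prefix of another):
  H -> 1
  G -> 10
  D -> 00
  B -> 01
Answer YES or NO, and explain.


Checking each pair (does one codeword prefix another?):
  H='1' vs G='10': prefix -- VIOLATION

NO -- this is NOT a valid prefix code. H (1) is a prefix of G (10).


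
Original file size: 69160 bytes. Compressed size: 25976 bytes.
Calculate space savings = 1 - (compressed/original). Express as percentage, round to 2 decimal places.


ratio = compressed/original = 25976/69160 = 0.375593
savings = 1 - ratio = 1 - 0.375593 = 0.624407
as a percentage: 0.624407 * 100 = 62.44%

Space savings = 1 - 25976/69160 = 62.44%


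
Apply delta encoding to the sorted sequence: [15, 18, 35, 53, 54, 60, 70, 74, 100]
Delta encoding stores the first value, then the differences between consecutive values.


First value: 15
Deltas:
  18 - 15 = 3
  35 - 18 = 17
  53 - 35 = 18
  54 - 53 = 1
  60 - 54 = 6
  70 - 60 = 10
  74 - 70 = 4
  100 - 74 = 26


Delta encoded: [15, 3, 17, 18, 1, 6, 10, 4, 26]


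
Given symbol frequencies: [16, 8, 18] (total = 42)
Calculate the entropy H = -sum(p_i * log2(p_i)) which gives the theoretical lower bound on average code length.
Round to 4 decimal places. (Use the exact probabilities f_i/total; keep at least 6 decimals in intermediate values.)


Per-symbol terms -p_i * log2(p_i) with p_i = f_i/42:
  p = 16/42 = 0.380952: log2(p) = -1.392317, -p*log2(p) = 0.530407
  p = 8/42 = 0.190476: log2(p) = -2.392317, -p*log2(p) = 0.455680
  p = 18/42 = 0.428571: log2(p) = -1.222392, -p*log2(p) = 0.523882
H = 0.530407 + 0.455680 + 0.523882 = 1.509969

H = 1.51 bits/symbol


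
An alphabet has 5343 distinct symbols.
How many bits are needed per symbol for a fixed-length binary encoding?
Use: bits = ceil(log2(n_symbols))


log2(5343) = 12.3834
Bracket: 2^12 = 4096 < 5343 <= 2^13 = 8192
So ceil(log2(5343)) = 13

bits = ceil(log2(5343)) = ceil(12.3834) = 13 bits


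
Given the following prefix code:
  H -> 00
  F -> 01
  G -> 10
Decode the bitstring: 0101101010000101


Decoding step by step:
Bits 01 -> F
Bits 01 -> F
Bits 10 -> G
Bits 10 -> G
Bits 10 -> G
Bits 00 -> H
Bits 01 -> F
Bits 01 -> F


Decoded message: FFGGGHFF


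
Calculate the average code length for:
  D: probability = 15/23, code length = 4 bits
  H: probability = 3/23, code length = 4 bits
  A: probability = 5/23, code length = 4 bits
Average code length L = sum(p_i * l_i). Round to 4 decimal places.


Weighted contributions p_i * l_i:
  D: (15/23) * 4 = 60/23
  H: (3/23) * 4 = 12/23
  A: (5/23) * 4 = 20/23
Sum = (60 + 12 + 20)/23 = 92/23

L = 92/23 = 4.0000 bits/symbol


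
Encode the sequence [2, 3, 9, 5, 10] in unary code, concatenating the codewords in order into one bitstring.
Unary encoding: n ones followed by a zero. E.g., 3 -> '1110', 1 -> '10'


Encode each number as n ones followed by a terminating 0:
  2 -> 110 (3 bits)
  3 -> 1110 (4 bits)
  9 -> 1111111110 (10 bits)
  5 -> 111110 (6 bits)
  10 -> 11111111110 (11 bits)
Total length = 3 + 4 + 10 + 6 + 11 = 34 bits.

Unary([2, 3, 9, 5, 10]) = 1101110111111111011111011111111110 (34 bits)


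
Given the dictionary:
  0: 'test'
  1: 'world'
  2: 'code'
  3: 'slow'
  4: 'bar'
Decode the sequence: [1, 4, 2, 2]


Look up each index in the dictionary:
  1 -> 'world'
  4 -> 'bar'
  2 -> 'code'
  2 -> 'code'

Decoded: "world bar code code"


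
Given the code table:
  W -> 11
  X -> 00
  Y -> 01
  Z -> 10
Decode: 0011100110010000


Decoding:
00 -> X
11 -> W
10 -> Z
01 -> Y
10 -> Z
01 -> Y
00 -> X
00 -> X


Result: XWZYZYXX


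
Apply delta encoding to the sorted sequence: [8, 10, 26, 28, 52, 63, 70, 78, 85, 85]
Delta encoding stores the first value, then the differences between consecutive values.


First value: 8
Deltas:
  10 - 8 = 2
  26 - 10 = 16
  28 - 26 = 2
  52 - 28 = 24
  63 - 52 = 11
  70 - 63 = 7
  78 - 70 = 8
  85 - 78 = 7
  85 - 85 = 0


Delta encoded: [8, 2, 16, 2, 24, 11, 7, 8, 7, 0]


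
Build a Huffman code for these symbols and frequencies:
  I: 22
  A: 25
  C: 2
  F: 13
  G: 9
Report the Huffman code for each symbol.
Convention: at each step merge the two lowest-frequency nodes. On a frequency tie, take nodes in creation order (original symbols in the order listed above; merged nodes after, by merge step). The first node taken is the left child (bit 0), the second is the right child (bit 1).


Huffman tree construction:
Step 1: Merge C(2) + G(9) = 11
Step 2: Merge (C+G)(11) + F(13) = 24
Step 3: Merge I(22) + ((C+G)+F)(24) = 46
Step 4: Merge A(25) + (I+((C+G)+F))(46) = 71
Read each symbol's code off the tree from the root (left child = 0, right child = 1).

Codes:
  I: 10 (length 2)
  A: 0 (length 1)
  C: 1100 (length 4)
  F: 111 (length 3)
  G: 1101 (length 4)
Average code length: 152/71 = 2.1408 bits/symbol


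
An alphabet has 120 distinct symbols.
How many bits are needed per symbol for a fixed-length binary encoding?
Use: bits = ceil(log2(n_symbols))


log2(120) = 6.9069
Bracket: 2^6 = 64 < 120 <= 2^7 = 128
So ceil(log2(120)) = 7

bits = ceil(log2(120)) = ceil(6.9069) = 7 bits


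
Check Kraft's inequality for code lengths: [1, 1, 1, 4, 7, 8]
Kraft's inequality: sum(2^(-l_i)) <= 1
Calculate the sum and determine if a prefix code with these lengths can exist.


Sum = 2^(-1) + 2^(-1) + 2^(-1) + 2^(-4) + 2^(-7) + 2^(-8)
    = 0.5 + 0.5 + 0.5 + 0.0625 + 0.0078125 + 0.00390625
    = 403/256 = 1.57421875
Since 1.57421875 > 1, Kraft's inequality is NOT satisfied.
A prefix code with these lengths CANNOT exist.

Kraft sum = 1.57421875. Not satisfied.


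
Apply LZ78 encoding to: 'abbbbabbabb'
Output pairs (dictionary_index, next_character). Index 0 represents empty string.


LZ78 encoding steps:
Dictionary: {0: ''}
Step 1: w='' (idx 0), next='a' -> output (0, 'a'), add 'a' as idx 1
Step 2: w='' (idx 0), next='b' -> output (0, 'b'), add 'b' as idx 2
Step 3: w='b' (idx 2), next='b' -> output (2, 'b'), add 'bb' as idx 3
Step 4: w='b' (idx 2), next='a' -> output (2, 'a'), add 'ba' as idx 4
Step 5: w='bb' (idx 3), next='a' -> output (3, 'a'), add 'bba' as idx 5
Step 6: w='bb' (idx 3), end of input -> output (3, '')


Encoded: [(0, 'a'), (0, 'b'), (2, 'b'), (2, 'a'), (3, 'a'), (3, '')]


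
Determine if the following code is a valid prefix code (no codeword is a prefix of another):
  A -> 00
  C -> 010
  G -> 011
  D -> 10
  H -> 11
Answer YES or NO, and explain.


Checking each pair (does one codeword prefix another?):
  A='00' vs C='010': no prefix
  A='00' vs G='011': no prefix
  A='00' vs D='10': no prefix
  A='00' vs H='11': no prefix
  C='010' vs A='00': no prefix
  C='010' vs G='011': no prefix
  C='010' vs D='10': no prefix
  C='010' vs H='11': no prefix
  G='011' vs A='00': no prefix
  G='011' vs C='010': no prefix
  G='011' vs D='10': no prefix
  G='011' vs H='11': no prefix
  D='10' vs A='00': no prefix
  D='10' vs C='010': no prefix
  D='10' vs G='011': no prefix
  D='10' vs H='11': no prefix
  H='11' vs A='00': no prefix
  H='11' vs C='010': no prefix
  H='11' vs G='011': no prefix
  H='11' vs D='10': no prefix
No violation found over all pairs.

YES -- this is a valid prefix code. No codeword is a prefix of any other codeword.


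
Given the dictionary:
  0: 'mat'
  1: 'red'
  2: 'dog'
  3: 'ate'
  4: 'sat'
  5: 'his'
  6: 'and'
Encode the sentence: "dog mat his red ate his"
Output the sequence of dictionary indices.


Look up each word in the dictionary:
  'dog' -> 2
  'mat' -> 0
  'his' -> 5
  'red' -> 1
  'ate' -> 3
  'his' -> 5

Encoded: [2, 0, 5, 1, 3, 5]


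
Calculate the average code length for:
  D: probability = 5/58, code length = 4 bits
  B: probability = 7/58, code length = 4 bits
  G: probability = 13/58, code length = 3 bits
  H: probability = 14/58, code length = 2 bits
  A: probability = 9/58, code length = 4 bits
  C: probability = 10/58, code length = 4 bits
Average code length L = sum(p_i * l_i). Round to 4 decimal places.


Weighted contributions p_i * l_i:
  D: (5/58) * 4 = 20/58
  B: (7/58) * 4 = 28/58
  G: (13/58) * 3 = 39/58
  H: (14/58) * 2 = 28/58
  A: (9/58) * 4 = 36/58
  C: (10/58) * 4 = 40/58
Sum = (20 + 28 + 39 + 28 + 36 + 40)/58 = 191/58

L = 191/58 = 3.2931 bits/symbol


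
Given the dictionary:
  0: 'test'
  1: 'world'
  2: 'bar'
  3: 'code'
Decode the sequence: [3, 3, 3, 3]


Look up each index in the dictionary:
  3 -> 'code'
  3 -> 'code'
  3 -> 'code'
  3 -> 'code'

Decoded: "code code code code"


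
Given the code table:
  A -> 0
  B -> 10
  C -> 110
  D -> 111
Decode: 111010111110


Decoding:
111 -> D
0 -> A
10 -> B
111 -> D
110 -> C


Result: DABDC


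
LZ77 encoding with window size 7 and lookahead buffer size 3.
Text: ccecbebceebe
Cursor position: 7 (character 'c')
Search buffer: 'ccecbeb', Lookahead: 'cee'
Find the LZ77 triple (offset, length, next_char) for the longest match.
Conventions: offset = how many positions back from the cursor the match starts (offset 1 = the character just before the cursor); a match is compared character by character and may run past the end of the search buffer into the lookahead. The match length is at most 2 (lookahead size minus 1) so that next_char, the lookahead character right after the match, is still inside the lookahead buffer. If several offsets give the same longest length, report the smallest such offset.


Try each offset into the search buffer:
  offset=1 (pos 6, char 'b'): match length 0
  offset=2 (pos 5, char 'e'): match length 0
  offset=3 (pos 4, char 'b'): match length 0
  offset=4 (pos 3, char 'c'): match length 1
  offset=5 (pos 2, char 'e'): match length 0
  offset=6 (pos 1, char 'c'): match length 2
  offset=7 (pos 0, char 'c'): match length 1
Longest match has length 2 at offset 6.
next_char = character at position 7 + 2 = 9 -> 'e'

Best match: offset=6, length=2 (matching 'ce' starting at position 1)
LZ77 triple: (6, 2, 'e')


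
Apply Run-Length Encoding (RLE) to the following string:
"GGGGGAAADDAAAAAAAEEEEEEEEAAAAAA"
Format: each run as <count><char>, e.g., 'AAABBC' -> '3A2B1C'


Scanning runs left to right:
  i=0: run of 'G' x 5 -> '5G'
  i=5: run of 'A' x 3 -> '3A'
  i=8: run of 'D' x 2 -> '2D'
  i=10: run of 'A' x 7 -> '7A'
  i=17: run of 'E' x 8 -> '8E'
  i=25: run of 'A' x 6 -> '6A'

RLE = 5G3A2D7A8E6A


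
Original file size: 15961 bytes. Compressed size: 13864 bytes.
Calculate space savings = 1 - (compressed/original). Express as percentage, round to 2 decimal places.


ratio = compressed/original = 13864/15961 = 0.868617
savings = 1 - ratio = 1 - 0.868617 = 0.131383
as a percentage: 0.131383 * 100 = 13.14%

Space savings = 1 - 13864/15961 = 13.14%


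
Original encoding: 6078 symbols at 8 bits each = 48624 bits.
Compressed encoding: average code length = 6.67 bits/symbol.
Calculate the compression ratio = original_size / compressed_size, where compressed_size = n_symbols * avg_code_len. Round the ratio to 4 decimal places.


original_size = n_symbols * orig_bits = 6078 * 8 = 48624 bits
compressed_size = n_symbols * avg_code_len = 6078 * 6.67 = 40540.26 bits
ratio = original_size / compressed_size = 48624 / 40540.26 = 1.1994

Compression ratio = 1.1994


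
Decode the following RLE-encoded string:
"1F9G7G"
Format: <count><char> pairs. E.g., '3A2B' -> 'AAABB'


Expanding each <count><char> pair:
  1F -> 'F'
  9G -> 'GGGGGGGGG'
  7G -> 'GGGGGGG'

Decoded = FGGGGGGGGGGGGGGGG


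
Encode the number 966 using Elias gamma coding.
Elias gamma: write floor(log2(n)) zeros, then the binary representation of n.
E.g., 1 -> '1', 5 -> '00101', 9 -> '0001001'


num_bits = floor(log2(966)) + 1 = 10
leading_zeros = num_bits - 1 = 9
binary(966) = 1111000110

Elias gamma(966) = '000000000' + '1111000110' = 0000000001111000110 (19 bits)


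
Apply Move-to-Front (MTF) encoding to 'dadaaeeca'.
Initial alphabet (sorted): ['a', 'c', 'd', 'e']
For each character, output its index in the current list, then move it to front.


MTF encoding:
'd': index 2 in ['a', 'c', 'd', 'e'] -> ['d', 'a', 'c', 'e']
'a': index 1 in ['d', 'a', 'c', 'e'] -> ['a', 'd', 'c', 'e']
'd': index 1 in ['a', 'd', 'c', 'e'] -> ['d', 'a', 'c', 'e']
'a': index 1 in ['d', 'a', 'c', 'e'] -> ['a', 'd', 'c', 'e']
'a': index 0 in ['a', 'd', 'c', 'e'] -> ['a', 'd', 'c', 'e']
'e': index 3 in ['a', 'd', 'c', 'e'] -> ['e', 'a', 'd', 'c']
'e': index 0 in ['e', 'a', 'd', 'c'] -> ['e', 'a', 'd', 'c']
'c': index 3 in ['e', 'a', 'd', 'c'] -> ['c', 'e', 'a', 'd']
'a': index 2 in ['c', 'e', 'a', 'd'] -> ['a', 'c', 'e', 'd']


Output: [2, 1, 1, 1, 0, 3, 0, 3, 2]


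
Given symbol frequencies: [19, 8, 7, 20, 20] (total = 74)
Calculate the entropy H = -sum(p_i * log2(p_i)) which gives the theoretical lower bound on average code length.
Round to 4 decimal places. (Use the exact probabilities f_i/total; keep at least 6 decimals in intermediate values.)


Per-symbol terms -p_i * log2(p_i) with p_i = f_i/74:
  p = 19/74 = 0.256757: log2(p) = -1.961526, -p*log2(p) = 0.503635
  p = 8/74 = 0.108108: log2(p) = -3.209453, -p*log2(p) = 0.346968
  p = 7/74 = 0.094595: log2(p) = -3.402098, -p*log2(p) = 0.321820
  p = 20/74 = 0.270270: log2(p) = -1.887525, -p*log2(p) = 0.510142
  p = 20/74 = 0.270270: log2(p) = -1.887525, -p*log2(p) = 0.510142
H = 0.503635 + 0.346968 + 0.321820 + 0.510142 + 0.510142 = 2.192707

H = 2.1927 bits/symbol


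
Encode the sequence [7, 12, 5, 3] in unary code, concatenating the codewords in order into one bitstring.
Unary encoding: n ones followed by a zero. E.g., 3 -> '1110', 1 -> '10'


Encode each number as n ones followed by a terminating 0:
  7 -> 11111110 (8 bits)
  12 -> 1111111111110 (13 bits)
  5 -> 111110 (6 bits)
  3 -> 1110 (4 bits)
Total length = 8 + 13 + 6 + 4 = 31 bits.

Unary([7, 12, 5, 3]) = 1111111011111111111101111101110 (31 bits)


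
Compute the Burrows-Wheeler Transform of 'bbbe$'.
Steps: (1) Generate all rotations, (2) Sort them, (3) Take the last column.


Rotations (sorted):
  0: $bbbe -> last char: e
  1: bbbe$ -> last char: $
  2: bbe$b -> last char: b
  3: be$bb -> last char: b
  4: e$bbb -> last char: b


BWT = e$bbb


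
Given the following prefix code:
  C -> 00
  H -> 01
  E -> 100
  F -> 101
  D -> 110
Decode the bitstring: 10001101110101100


Decoding step by step:
Bits 100 -> E
Bits 01 -> H
Bits 101 -> F
Bits 110 -> D
Bits 101 -> F
Bits 100 -> E


Decoded message: EHFDFE


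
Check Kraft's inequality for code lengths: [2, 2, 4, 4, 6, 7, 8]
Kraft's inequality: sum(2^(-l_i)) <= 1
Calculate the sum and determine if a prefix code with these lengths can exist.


Sum = 2^(-2) + 2^(-2) + 2^(-4) + 2^(-4) + 2^(-6) + 2^(-7) + 2^(-8)
    = 0.25 + 0.25 + 0.0625 + 0.0625 + 0.015625 + 0.0078125 + 0.00390625
    = 167/256 = 0.65234375
Since 0.65234375 <= 1, Kraft's inequality IS satisfied.
A prefix code with these lengths CAN exist.

Kraft sum = 0.65234375. Satisfied.


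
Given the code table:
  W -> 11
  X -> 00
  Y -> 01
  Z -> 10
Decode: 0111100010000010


Decoding:
01 -> Y
11 -> W
10 -> Z
00 -> X
10 -> Z
00 -> X
00 -> X
10 -> Z


Result: YWZXZXXZ


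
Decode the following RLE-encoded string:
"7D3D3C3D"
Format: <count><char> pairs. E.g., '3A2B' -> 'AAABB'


Expanding each <count><char> pair:
  7D -> 'DDDDDDD'
  3D -> 'DDD'
  3C -> 'CCC'
  3D -> 'DDD'

Decoded = DDDDDDDDDDCCCDDD


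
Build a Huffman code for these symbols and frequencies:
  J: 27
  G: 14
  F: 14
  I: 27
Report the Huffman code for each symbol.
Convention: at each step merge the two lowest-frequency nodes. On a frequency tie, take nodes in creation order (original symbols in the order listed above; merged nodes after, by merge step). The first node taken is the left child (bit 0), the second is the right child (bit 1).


Huffman tree construction:
Step 1: Merge G(14) + F(14) = 28
Step 2: Merge J(27) + I(27) = 54
Step 3: Merge (G+F)(28) + (J+I)(54) = 82
Read each symbol's code off the tree from the root (left child = 0, right child = 1).

Codes:
  J: 10 (length 2)
  G: 00 (length 2)
  F: 01 (length 2)
  I: 11 (length 2)
Average code length: 164/82 = 2.0000 bits/symbol


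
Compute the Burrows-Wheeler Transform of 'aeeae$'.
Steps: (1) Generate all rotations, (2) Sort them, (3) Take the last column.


Rotations (sorted):
  0: $aeeae -> last char: e
  1: ae$aee -> last char: e
  2: aeeae$ -> last char: $
  3: e$aeea -> last char: a
  4: eae$ae -> last char: e
  5: eeae$a -> last char: a


BWT = ee$aea


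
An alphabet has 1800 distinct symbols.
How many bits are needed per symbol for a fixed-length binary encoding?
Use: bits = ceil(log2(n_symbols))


log2(1800) = 10.8138
Bracket: 2^10 = 1024 < 1800 <= 2^11 = 2048
So ceil(log2(1800)) = 11

bits = ceil(log2(1800)) = ceil(10.8138) = 11 bits


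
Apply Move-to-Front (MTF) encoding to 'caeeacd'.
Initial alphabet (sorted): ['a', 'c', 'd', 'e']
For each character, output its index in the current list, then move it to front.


MTF encoding:
'c': index 1 in ['a', 'c', 'd', 'e'] -> ['c', 'a', 'd', 'e']
'a': index 1 in ['c', 'a', 'd', 'e'] -> ['a', 'c', 'd', 'e']
'e': index 3 in ['a', 'c', 'd', 'e'] -> ['e', 'a', 'c', 'd']
'e': index 0 in ['e', 'a', 'c', 'd'] -> ['e', 'a', 'c', 'd']
'a': index 1 in ['e', 'a', 'c', 'd'] -> ['a', 'e', 'c', 'd']
'c': index 2 in ['a', 'e', 'c', 'd'] -> ['c', 'a', 'e', 'd']
'd': index 3 in ['c', 'a', 'e', 'd'] -> ['d', 'c', 'a', 'e']


Output: [1, 1, 3, 0, 1, 2, 3]


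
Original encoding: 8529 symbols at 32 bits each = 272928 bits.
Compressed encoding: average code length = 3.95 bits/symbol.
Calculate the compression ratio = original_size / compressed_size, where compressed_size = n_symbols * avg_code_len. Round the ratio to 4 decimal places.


original_size = n_symbols * orig_bits = 8529 * 32 = 272928 bits
compressed_size = n_symbols * avg_code_len = 8529 * 3.95 = 33689.55 bits
ratio = original_size / compressed_size = 272928 / 33689.55 = 8.1013

Compression ratio = 8.1013


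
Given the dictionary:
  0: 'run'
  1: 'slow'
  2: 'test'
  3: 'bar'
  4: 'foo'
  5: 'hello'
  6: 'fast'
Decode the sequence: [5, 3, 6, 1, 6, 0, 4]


Look up each index in the dictionary:
  5 -> 'hello'
  3 -> 'bar'
  6 -> 'fast'
  1 -> 'slow'
  6 -> 'fast'
  0 -> 'run'
  4 -> 'foo'

Decoded: "hello bar fast slow fast run foo"


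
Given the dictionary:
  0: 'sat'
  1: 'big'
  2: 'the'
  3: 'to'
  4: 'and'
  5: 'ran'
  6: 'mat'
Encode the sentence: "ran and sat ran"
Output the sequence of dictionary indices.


Look up each word in the dictionary:
  'ran' -> 5
  'and' -> 4
  'sat' -> 0
  'ran' -> 5

Encoded: [5, 4, 0, 5]


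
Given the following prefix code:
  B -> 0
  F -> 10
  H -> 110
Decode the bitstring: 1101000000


Decoding step by step:
Bits 110 -> H
Bits 10 -> F
Bits 0 -> B
Bits 0 -> B
Bits 0 -> B
Bits 0 -> B
Bits 0 -> B


Decoded message: HFBBBBB


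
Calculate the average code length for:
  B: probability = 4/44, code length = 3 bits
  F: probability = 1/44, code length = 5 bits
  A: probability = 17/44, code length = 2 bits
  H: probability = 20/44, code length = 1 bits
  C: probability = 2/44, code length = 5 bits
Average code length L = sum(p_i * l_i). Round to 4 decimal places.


Weighted contributions p_i * l_i:
  B: (4/44) * 3 = 12/44
  F: (1/44) * 5 = 5/44
  A: (17/44) * 2 = 34/44
  H: (20/44) * 1 = 20/44
  C: (2/44) * 5 = 10/44
Sum = (12 + 5 + 34 + 20 + 10)/44 = 81/44

L = 81/44 = 1.8409 bits/symbol


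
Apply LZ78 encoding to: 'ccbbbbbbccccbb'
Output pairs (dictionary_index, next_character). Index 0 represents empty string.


LZ78 encoding steps:
Dictionary: {0: ''}
Step 1: w='' (idx 0), next='c' -> output (0, 'c'), add 'c' as idx 1
Step 2: w='c' (idx 1), next='b' -> output (1, 'b'), add 'cb' as idx 2
Step 3: w='' (idx 0), next='b' -> output (0, 'b'), add 'b' as idx 3
Step 4: w='b' (idx 3), next='b' -> output (3, 'b'), add 'bb' as idx 4
Step 5: w='bb' (idx 4), next='c' -> output (4, 'c'), add 'bbc' as idx 5
Step 6: w='c' (idx 1), next='c' -> output (1, 'c'), add 'cc' as idx 6
Step 7: w='cb' (idx 2), next='b' -> output (2, 'b'), add 'cbb' as idx 7


Encoded: [(0, 'c'), (1, 'b'), (0, 'b'), (3, 'b'), (4, 'c'), (1, 'c'), (2, 'b')]


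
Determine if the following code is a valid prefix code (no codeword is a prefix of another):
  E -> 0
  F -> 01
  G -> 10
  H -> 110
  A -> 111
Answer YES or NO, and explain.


Checking each pair (does one codeword prefix another?):
  E='0' vs F='01': prefix -- VIOLATION

NO -- this is NOT a valid prefix code. E (0) is a prefix of F (01).


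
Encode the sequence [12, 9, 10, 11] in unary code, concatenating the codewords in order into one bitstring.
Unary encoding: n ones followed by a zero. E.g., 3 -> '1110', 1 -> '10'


Encode each number as n ones followed by a terminating 0:
  12 -> 1111111111110 (13 bits)
  9 -> 1111111110 (10 bits)
  10 -> 11111111110 (11 bits)
  11 -> 111111111110 (12 bits)
Total length = 13 + 10 + 11 + 12 = 46 bits.

Unary([12, 9, 10, 11]) = 1111111111110111111111011111111110111111111110 (46 bits)


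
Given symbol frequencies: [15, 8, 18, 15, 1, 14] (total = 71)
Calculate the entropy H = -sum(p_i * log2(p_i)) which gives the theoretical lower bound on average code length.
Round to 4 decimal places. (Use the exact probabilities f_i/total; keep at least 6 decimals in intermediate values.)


Per-symbol terms -p_i * log2(p_i) with p_i = f_i/71:
  p = 15/71 = 0.211268: log2(p) = -2.242857, -p*log2(p) = 0.473843
  p = 8/71 = 0.112676: log2(p) = -3.149747, -p*log2(p) = 0.354901
  p = 18/71 = 0.253521: log2(p) = -1.979822, -p*log2(p) = 0.501927
  p = 15/71 = 0.211268: log2(p) = -2.242857, -p*log2(p) = 0.473843
  p = 1/71 = 0.014085: log2(p) = -6.149747, -p*log2(p) = 0.086616
  p = 14/71 = 0.197183: log2(p) = -2.342392, -p*log2(p) = 0.461880
H = 0.473843 + 0.354901 + 0.501927 + 0.473843 + 0.086616 + 0.461880 = 2.353010

H = 2.353 bits/symbol


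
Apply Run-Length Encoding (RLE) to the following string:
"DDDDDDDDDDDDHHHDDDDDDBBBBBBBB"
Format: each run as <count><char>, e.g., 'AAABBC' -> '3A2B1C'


Scanning runs left to right:
  i=0: run of 'D' x 12 -> '12D'
  i=12: run of 'H' x 3 -> '3H'
  i=15: run of 'D' x 6 -> '6D'
  i=21: run of 'B' x 8 -> '8B'

RLE = 12D3H6D8B


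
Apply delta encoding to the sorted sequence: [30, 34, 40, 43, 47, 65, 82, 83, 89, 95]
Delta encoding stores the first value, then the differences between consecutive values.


First value: 30
Deltas:
  34 - 30 = 4
  40 - 34 = 6
  43 - 40 = 3
  47 - 43 = 4
  65 - 47 = 18
  82 - 65 = 17
  83 - 82 = 1
  89 - 83 = 6
  95 - 89 = 6


Delta encoded: [30, 4, 6, 3, 4, 18, 17, 1, 6, 6]


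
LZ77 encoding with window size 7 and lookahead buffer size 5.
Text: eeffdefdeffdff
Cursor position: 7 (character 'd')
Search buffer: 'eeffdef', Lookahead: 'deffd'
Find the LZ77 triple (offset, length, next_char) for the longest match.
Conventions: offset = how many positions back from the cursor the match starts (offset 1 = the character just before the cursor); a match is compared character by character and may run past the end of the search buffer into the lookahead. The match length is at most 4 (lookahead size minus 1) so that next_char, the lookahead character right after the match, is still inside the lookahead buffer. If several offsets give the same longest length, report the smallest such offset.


Try each offset into the search buffer:
  offset=1 (pos 6, char 'f'): match length 0
  offset=2 (pos 5, char 'e'): match length 0
  offset=3 (pos 4, char 'd'): match length 3
  offset=4 (pos 3, char 'f'): match length 0
  offset=5 (pos 2, char 'f'): match length 0
  offset=6 (pos 1, char 'e'): match length 0
  offset=7 (pos 0, char 'e'): match length 0
Longest match has length 3 at offset 3.
next_char = character at position 7 + 3 = 10 -> 'f'

Best match: offset=3, length=3 (matching 'def' starting at position 4)
LZ77 triple: (3, 3, 'f')


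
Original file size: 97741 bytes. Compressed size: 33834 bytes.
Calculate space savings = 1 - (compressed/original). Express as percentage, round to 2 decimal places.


ratio = compressed/original = 33834/97741 = 0.34616
savings = 1 - ratio = 1 - 0.34616 = 0.65384
as a percentage: 0.65384 * 100 = 65.38%

Space savings = 1 - 33834/97741 = 65.38%


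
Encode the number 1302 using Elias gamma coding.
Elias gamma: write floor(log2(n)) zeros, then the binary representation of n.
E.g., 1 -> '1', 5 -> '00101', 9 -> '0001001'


num_bits = floor(log2(1302)) + 1 = 11
leading_zeros = num_bits - 1 = 10
binary(1302) = 10100010110

Elias gamma(1302) = '0000000000' + '10100010110' = 000000000010100010110 (21 bits)


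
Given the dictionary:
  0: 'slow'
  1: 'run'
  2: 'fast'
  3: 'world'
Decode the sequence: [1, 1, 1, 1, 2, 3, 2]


Look up each index in the dictionary:
  1 -> 'run'
  1 -> 'run'
  1 -> 'run'
  1 -> 'run'
  2 -> 'fast'
  3 -> 'world'
  2 -> 'fast'

Decoded: "run run run run fast world fast"


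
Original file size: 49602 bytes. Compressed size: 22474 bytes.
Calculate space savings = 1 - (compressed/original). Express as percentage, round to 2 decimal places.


ratio = compressed/original = 22474/49602 = 0.453087
savings = 1 - ratio = 1 - 0.453087 = 0.546913
as a percentage: 0.546913 * 100 = 54.69%

Space savings = 1 - 22474/49602 = 54.69%


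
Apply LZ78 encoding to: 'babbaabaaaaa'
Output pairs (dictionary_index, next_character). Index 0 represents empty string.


LZ78 encoding steps:
Dictionary: {0: ''}
Step 1: w='' (idx 0), next='b' -> output (0, 'b'), add 'b' as idx 1
Step 2: w='' (idx 0), next='a' -> output (0, 'a'), add 'a' as idx 2
Step 3: w='b' (idx 1), next='b' -> output (1, 'b'), add 'bb' as idx 3
Step 4: w='a' (idx 2), next='a' -> output (2, 'a'), add 'aa' as idx 4
Step 5: w='b' (idx 1), next='a' -> output (1, 'a'), add 'ba' as idx 5
Step 6: w='aa' (idx 4), next='a' -> output (4, 'a'), add 'aaa' as idx 6
Step 7: w='a' (idx 2), end of input -> output (2, '')


Encoded: [(0, 'b'), (0, 'a'), (1, 'b'), (2, 'a'), (1, 'a'), (4, 'a'), (2, '')]


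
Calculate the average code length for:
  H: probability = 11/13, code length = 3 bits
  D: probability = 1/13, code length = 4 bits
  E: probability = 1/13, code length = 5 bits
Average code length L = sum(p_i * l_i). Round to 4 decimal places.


Weighted contributions p_i * l_i:
  H: (11/13) * 3 = 33/13
  D: (1/13) * 4 = 4/13
  E: (1/13) * 5 = 5/13
Sum = (33 + 4 + 5)/13 = 42/13

L = 42/13 = 3.2308 bits/symbol


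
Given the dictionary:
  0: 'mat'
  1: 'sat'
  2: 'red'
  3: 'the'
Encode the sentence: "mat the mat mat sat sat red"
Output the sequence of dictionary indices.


Look up each word in the dictionary:
  'mat' -> 0
  'the' -> 3
  'mat' -> 0
  'mat' -> 0
  'sat' -> 1
  'sat' -> 1
  'red' -> 2

Encoded: [0, 3, 0, 0, 1, 1, 2]


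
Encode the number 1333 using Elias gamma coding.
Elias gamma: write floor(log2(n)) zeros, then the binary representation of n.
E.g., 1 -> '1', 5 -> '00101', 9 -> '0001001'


num_bits = floor(log2(1333)) + 1 = 11
leading_zeros = num_bits - 1 = 10
binary(1333) = 10100110101

Elias gamma(1333) = '0000000000' + '10100110101' = 000000000010100110101 (21 bits)


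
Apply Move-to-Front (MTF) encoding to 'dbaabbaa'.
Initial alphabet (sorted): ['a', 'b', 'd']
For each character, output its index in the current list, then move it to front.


MTF encoding:
'd': index 2 in ['a', 'b', 'd'] -> ['d', 'a', 'b']
'b': index 2 in ['d', 'a', 'b'] -> ['b', 'd', 'a']
'a': index 2 in ['b', 'd', 'a'] -> ['a', 'b', 'd']
'a': index 0 in ['a', 'b', 'd'] -> ['a', 'b', 'd']
'b': index 1 in ['a', 'b', 'd'] -> ['b', 'a', 'd']
'b': index 0 in ['b', 'a', 'd'] -> ['b', 'a', 'd']
'a': index 1 in ['b', 'a', 'd'] -> ['a', 'b', 'd']
'a': index 0 in ['a', 'b', 'd'] -> ['a', 'b', 'd']


Output: [2, 2, 2, 0, 1, 0, 1, 0]


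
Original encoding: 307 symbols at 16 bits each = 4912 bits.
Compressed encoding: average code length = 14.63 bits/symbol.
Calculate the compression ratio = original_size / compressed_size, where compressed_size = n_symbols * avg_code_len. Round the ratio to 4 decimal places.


original_size = n_symbols * orig_bits = 307 * 16 = 4912 bits
compressed_size = n_symbols * avg_code_len = 307 * 14.63 = 4491.41 bits
ratio = original_size / compressed_size = 4912 / 4491.41 = 1.0936

Compression ratio = 1.0936


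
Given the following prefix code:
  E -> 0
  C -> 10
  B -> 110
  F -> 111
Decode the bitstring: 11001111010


Decoding step by step:
Bits 110 -> B
Bits 0 -> E
Bits 111 -> F
Bits 10 -> C
Bits 10 -> C


Decoded message: BEFCC


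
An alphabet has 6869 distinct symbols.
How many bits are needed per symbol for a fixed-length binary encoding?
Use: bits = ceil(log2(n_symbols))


log2(6869) = 12.7459
Bracket: 2^12 = 4096 < 6869 <= 2^13 = 8192
So ceil(log2(6869)) = 13

bits = ceil(log2(6869)) = ceil(12.7459) = 13 bits


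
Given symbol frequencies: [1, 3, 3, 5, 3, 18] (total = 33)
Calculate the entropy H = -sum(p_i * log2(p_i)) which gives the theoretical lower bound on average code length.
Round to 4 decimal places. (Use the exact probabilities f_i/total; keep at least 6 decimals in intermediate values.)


Per-symbol terms -p_i * log2(p_i) with p_i = f_i/33:
  p = 1/33 = 0.030303: log2(p) = -5.044394, -p*log2(p) = 0.152860
  p = 3/33 = 0.090909: log2(p) = -3.459432, -p*log2(p) = 0.314494
  p = 3/33 = 0.090909: log2(p) = -3.459432, -p*log2(p) = 0.314494
  p = 5/33 = 0.151515: log2(p) = -2.722466, -p*log2(p) = 0.412495
  p = 3/33 = 0.090909: log2(p) = -3.459432, -p*log2(p) = 0.314494
  p = 18/33 = 0.545455: log2(p) = -0.874469, -p*log2(p) = 0.476983
H = 0.152860 + 0.314494 + 0.314494 + 0.412495 + 0.314494 + 0.476983 = 1.985820

H = 1.9858 bits/symbol


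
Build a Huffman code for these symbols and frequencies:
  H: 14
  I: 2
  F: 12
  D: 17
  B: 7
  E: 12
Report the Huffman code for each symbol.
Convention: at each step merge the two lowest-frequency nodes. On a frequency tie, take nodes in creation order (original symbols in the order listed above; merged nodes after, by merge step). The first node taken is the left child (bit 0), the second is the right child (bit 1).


Huffman tree construction:
Step 1: Merge I(2) + B(7) = 9
Step 2: Merge (I+B)(9) + F(12) = 21
Step 3: Merge E(12) + H(14) = 26
Step 4: Merge D(17) + ((I+B)+F)(21) = 38
Step 5: Merge (E+H)(26) + (D+((I+B)+F))(38) = 64
Read each symbol's code off the tree from the root (left child = 0, right child = 1).

Codes:
  H: 01 (length 2)
  I: 1100 (length 4)
  F: 111 (length 3)
  D: 10 (length 2)
  B: 1101 (length 4)
  E: 00 (length 2)
Average code length: 158/64 = 2.4688 bits/symbol


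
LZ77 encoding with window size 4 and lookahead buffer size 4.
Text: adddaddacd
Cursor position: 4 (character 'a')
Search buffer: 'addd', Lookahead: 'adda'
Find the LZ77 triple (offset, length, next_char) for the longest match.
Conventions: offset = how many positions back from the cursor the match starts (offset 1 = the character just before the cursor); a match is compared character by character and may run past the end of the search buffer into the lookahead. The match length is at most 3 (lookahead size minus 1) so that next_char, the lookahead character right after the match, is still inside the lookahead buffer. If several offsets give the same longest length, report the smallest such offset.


Try each offset into the search buffer:
  offset=1 (pos 3, char 'd'): match length 0
  offset=2 (pos 2, char 'd'): match length 0
  offset=3 (pos 1, char 'd'): match length 0
  offset=4 (pos 0, char 'a'): match length 3
Longest match has length 3 at offset 4.
next_char = character at position 4 + 3 = 7 -> 'a'

Best match: offset=4, length=3 (matching 'add' starting at position 0)
LZ77 triple: (4, 3, 'a')


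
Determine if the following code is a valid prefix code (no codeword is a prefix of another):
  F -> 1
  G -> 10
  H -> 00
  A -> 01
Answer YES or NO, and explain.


Checking each pair (does one codeword prefix another?):
  F='1' vs G='10': prefix -- VIOLATION

NO -- this is NOT a valid prefix code. F (1) is a prefix of G (10).


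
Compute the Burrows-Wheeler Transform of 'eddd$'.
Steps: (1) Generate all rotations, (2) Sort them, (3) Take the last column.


Rotations (sorted):
  0: $eddd -> last char: d
  1: d$edd -> last char: d
  2: dd$ed -> last char: d
  3: ddd$e -> last char: e
  4: eddd$ -> last char: $


BWT = ddde$


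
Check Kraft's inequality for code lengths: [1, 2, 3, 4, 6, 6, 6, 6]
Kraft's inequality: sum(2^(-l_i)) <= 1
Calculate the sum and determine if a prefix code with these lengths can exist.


Sum = 2^(-1) + 2^(-2) + 2^(-3) + 2^(-4) + 2^(-6) + 2^(-6) + 2^(-6) + 2^(-6)
    = 0.5 + 0.25 + 0.125 + 0.0625 + 0.015625 + 0.015625 + 0.015625 + 0.015625
    = 64/64 = 1.0
Since 1.0 <= 1, Kraft's inequality IS satisfied.
A prefix code with these lengths CAN exist.

Kraft sum = 1.0. Satisfied.


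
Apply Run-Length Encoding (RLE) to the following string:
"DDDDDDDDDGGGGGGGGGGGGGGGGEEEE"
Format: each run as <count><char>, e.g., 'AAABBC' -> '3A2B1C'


Scanning runs left to right:
  i=0: run of 'D' x 9 -> '9D'
  i=9: run of 'G' x 16 -> '16G'
  i=25: run of 'E' x 4 -> '4E'

RLE = 9D16G4E


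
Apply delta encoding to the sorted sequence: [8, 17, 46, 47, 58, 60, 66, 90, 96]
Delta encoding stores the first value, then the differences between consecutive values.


First value: 8
Deltas:
  17 - 8 = 9
  46 - 17 = 29
  47 - 46 = 1
  58 - 47 = 11
  60 - 58 = 2
  66 - 60 = 6
  90 - 66 = 24
  96 - 90 = 6


Delta encoded: [8, 9, 29, 1, 11, 2, 6, 24, 6]


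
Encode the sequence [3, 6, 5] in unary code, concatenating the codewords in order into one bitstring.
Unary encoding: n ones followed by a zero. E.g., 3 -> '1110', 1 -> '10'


Encode each number as n ones followed by a terminating 0:
  3 -> 1110 (4 bits)
  6 -> 1111110 (7 bits)
  5 -> 111110 (6 bits)
Total length = 4 + 7 + 6 = 17 bits.

Unary([3, 6, 5]) = 11101111110111110 (17 bits)


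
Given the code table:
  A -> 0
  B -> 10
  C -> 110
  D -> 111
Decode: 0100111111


Decoding:
0 -> A
10 -> B
0 -> A
111 -> D
111 -> D


Result: ABADD


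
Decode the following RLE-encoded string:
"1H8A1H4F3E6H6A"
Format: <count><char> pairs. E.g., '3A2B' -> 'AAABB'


Expanding each <count><char> pair:
  1H -> 'H'
  8A -> 'AAAAAAAA'
  1H -> 'H'
  4F -> 'FFFF'
  3E -> 'EEE'
  6H -> 'HHHHHH'
  6A -> 'AAAAAA'

Decoded = HAAAAAAAAHFFFFEEEHHHHHHAAAAAA
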